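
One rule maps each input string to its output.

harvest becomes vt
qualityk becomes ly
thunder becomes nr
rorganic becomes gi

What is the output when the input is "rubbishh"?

bh

Rule — move the first character to the end, then keep one character in every 3, starting at position 3 (positions 3rd, 6th, 9th, ...).
Working it through for "rubbishh": intermediate "ubbishhr", final "bh".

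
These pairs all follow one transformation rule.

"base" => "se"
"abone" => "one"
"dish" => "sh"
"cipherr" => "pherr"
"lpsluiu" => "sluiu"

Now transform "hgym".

ym

In each case the input is transformed by: delete the first 2 characters.
"hgym" → "ym".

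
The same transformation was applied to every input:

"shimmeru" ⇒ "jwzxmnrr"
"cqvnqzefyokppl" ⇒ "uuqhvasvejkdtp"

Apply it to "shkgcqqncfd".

The pattern: shift every letter 5 places forward in the alphabet (wrapping around), then move the last 3 characters to the front (rotate right by 3).
Doing the same to "shkgcqqncfd": "hkixmplhvvs".

hkixmplhvvs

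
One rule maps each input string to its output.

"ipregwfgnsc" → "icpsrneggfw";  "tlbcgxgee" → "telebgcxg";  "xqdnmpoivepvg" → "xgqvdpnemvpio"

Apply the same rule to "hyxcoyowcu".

huycxwcooy

The pattern: take characters alternately from the front and the back (1st, last, 2nd, 2nd-last, ...).
Applying that to "hyxcoyowcu" gives "huycxwcooy".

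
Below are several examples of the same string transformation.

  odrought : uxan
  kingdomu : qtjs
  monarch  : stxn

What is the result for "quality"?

Looking at the pairs, the operation is to keep every other character starting from the first (positions 1st, 3rd, 5th, ...), then shift every letter 6 places forward in the alphabet (wrapping around).
Starting from "quality": after the first operation, "qaiy"; after the second, "wgoe".
(Check on "monarch": → "mnrh" → "stxn" ✓)

wgoe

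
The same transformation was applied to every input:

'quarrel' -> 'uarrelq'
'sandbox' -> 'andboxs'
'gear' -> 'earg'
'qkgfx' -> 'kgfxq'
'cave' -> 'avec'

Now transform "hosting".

In each case the input is transformed by: move the first character to the end.
"hosting" → "ostingh".

ostingh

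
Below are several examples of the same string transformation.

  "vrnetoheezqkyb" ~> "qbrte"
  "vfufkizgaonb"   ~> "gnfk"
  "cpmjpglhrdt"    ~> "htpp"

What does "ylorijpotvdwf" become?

Each output is the input with this applied: keep one character in every 3, starting at position 2 (positions 2nd, 5th, 8th, ...), then move the last 2 characters to the front (rotate right by 2).
For "ylorijpotvdwf", step one produces "liod"; step two turns that into "odli".

odli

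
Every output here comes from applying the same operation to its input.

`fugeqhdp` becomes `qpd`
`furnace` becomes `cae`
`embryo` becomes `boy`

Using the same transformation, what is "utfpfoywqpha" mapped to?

qah

What's happening: swap each adjacent pair of characters (1↔2, 3↔4, ...), then keep only the last 3 characters.
Working it through for "utfpfoywqpha": intermediate "tupfofwypqah", final "qah".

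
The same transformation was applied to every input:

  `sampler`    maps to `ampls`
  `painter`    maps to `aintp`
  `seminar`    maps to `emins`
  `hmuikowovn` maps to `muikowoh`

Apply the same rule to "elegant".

Looking at the pairs, the operation is to delete the last 2 characters, then move the first character to the end.
On "elegant" that produces "legae".

legae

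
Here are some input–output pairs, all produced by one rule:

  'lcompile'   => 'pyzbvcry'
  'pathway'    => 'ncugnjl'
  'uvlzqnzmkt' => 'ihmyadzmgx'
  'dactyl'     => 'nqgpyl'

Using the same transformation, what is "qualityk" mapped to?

hdyngvxl

What's happening: shift every letter 13 places forward in the alphabet (wrapping around) — i.e. ROT13, then swap each adjacent pair of characters (1↔2, 3↔4, ...).
Applying both steps to "qualityk": "dhnyvglx", then "hdyngvxl".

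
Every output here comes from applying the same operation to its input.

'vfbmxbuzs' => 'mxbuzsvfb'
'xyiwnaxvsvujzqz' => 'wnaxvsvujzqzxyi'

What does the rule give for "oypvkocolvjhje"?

What's happening: move the first 3 characters to the end (rotate left by 3).
So "oypvkocolvjhje" becomes "vkocolvjhjeoyp".

vkocolvjhjeoyp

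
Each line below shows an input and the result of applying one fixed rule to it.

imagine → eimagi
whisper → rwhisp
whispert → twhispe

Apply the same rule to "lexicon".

Each output is the input with this applied: move the last 2 characters to the front (rotate right by 2), then delete the first character.
Applying both steps to "lexicon": "onlexic", then "nlexic".

nlexic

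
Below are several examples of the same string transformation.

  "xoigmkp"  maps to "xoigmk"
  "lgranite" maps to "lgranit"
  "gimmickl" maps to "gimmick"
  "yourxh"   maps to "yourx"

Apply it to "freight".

Looking at the pairs, the operation is to delete the last character.
"freight" → "freigh".

freigh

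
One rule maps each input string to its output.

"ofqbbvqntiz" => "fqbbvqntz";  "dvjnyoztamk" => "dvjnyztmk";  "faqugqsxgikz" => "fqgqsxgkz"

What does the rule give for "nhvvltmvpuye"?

The pattern: remove every vowel.
"nhvvltmvpuye" → "nhvvltmvpy".

nhvvltmvpy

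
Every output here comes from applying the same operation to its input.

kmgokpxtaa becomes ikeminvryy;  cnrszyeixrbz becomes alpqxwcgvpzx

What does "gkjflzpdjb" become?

The pattern: shift every letter 2 places backward in the alphabet (wrapping around).
Doing the same to "gkjflzpdjb": "eihdjxnbhz".

eihdjxnbhz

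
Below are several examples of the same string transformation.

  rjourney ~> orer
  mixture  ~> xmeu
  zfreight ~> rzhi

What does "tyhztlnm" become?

In each case the input is transformed by: keep every other character starting from the first (positions 1st, 3rd, 5th, ...), then swap each adjacent pair of characters (1↔2, 3↔4, ...).
Working it through for "tyhztlnm": intermediate "thtn", final "htnt".

htnt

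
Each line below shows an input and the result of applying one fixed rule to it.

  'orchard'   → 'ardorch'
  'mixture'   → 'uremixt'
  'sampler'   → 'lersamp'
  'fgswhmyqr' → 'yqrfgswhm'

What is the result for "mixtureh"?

rehmixtu

The transformation: move the last 3 characters to the front (rotate right by 3).
For "mixtureh" the result is "rehmixtu".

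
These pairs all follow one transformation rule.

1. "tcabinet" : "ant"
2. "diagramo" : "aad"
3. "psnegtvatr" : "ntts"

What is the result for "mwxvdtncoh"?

The transformation: move the first 2 characters to the end (rotate left by 2), then keep one character in every 3, starting at position 1 (positions 1st, 4th, 7th, ...).
Working it through for "mwxvdtncoh": intermediate "xvdtncohmw", final "xtow".

xtow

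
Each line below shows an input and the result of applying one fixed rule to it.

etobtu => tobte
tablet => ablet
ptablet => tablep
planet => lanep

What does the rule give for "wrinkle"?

rinklw

What's happening: delete the last character, then move the first character to the end.
"wrinkle" → "wrinkl" → "rinklw".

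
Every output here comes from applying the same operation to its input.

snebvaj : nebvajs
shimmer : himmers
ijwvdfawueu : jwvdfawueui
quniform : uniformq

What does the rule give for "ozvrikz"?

Each output is the input with this applied: move the first character to the end.
So "ozvrikz" becomes "zvrikzo".

zvrikzo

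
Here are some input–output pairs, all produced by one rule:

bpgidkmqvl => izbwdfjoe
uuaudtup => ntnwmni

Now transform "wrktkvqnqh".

Looking at the pairs, the operation is to delete the first character, then shift every letter 7 places backward in the alphabet (wrapping around).
For "wrktkvqnqh", step one produces "rktkvqnqh"; step two turns that into "kdmdojgja".

kdmdojgja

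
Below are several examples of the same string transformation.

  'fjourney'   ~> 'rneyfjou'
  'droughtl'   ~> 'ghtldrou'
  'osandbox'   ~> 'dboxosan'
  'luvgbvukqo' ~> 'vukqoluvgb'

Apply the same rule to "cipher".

In each case the input is transformed by: swap the front and back halves of the string.
Doing the same to "cipher": "hercip".

hercip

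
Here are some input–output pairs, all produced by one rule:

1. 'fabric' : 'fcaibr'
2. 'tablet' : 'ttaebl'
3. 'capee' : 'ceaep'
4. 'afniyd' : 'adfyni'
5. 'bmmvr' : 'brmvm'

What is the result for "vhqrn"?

The rule is to take characters alternately from the front and the back (1st, last, 2nd, 2nd-last, ...).
On "vhqrn" that produces "vnhrq".

vnhrq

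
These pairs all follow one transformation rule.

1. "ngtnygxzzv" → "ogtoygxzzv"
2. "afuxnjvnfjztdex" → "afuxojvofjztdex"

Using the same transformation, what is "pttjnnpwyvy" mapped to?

pttjoopwyvy

Looking at the pairs, the operation is to replace every "n" with "o".
On "pttjnnpwyvy" that produces "pttjoopwyvy".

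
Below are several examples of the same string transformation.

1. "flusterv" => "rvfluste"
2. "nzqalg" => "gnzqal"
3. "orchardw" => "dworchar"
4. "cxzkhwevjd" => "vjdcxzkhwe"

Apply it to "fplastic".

In each case the input is transformed by: swap the front and back halves of the string, then move the first 2 characters to the end (rotate left by 2).
"fplastic" → "sticfpla" → "icfplast".

icfplast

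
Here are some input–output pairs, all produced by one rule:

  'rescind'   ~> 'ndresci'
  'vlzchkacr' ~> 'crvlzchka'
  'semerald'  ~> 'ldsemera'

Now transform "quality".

The transformation: move the last 2 characters to the front (rotate right by 2).
Applying that to "quality" gives "tyquali".

tyquali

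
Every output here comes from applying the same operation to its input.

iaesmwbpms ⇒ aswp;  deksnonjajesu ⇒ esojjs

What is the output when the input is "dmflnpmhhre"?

Rule — delete the last character, then keep every other character starting from the second (positions 2nd, 4th, 6th, ...).
On "dmflnpmhhre": the first step gives "dmflnpmhhr", and the second then gives "mlphr".

mlphr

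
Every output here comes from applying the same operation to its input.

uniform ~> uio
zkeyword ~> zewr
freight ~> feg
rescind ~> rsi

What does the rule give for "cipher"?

cpe

In each case the input is transformed by: delete the last character, then keep every other character starting from the first (positions 1st, 3rd, 5th, ...).
Working it through for "cipher": intermediate "ciphe", final "cpe".
(Check on "zkeyword": → "zkeywor" → "zewr" ✓)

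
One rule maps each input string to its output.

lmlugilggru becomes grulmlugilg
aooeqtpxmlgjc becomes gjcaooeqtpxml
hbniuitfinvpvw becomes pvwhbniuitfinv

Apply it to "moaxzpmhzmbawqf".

wqfmoaxzpmhzmba

The transformation: move the last 3 characters to the front (rotate right by 3).
"moaxzpmhzmbawqf" → "wqfmoaxzpmhzmba".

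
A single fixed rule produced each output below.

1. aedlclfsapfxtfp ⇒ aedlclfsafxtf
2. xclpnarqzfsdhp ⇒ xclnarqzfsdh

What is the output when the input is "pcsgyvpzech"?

Each output is the input with this applied: remove every "p".
Applying that to "pcsgyvpzech" gives "csgyvzech".

csgyvzech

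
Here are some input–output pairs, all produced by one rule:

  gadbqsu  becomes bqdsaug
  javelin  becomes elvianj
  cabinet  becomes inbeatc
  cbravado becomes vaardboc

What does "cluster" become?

stuelrc

Looking at the pairs, the operation is to take characters alternately from the front and the back (1st, last, 2nd, 2nd-last, ...), then reverse the string.
"cluster" → "crleuts" → "stuelrc".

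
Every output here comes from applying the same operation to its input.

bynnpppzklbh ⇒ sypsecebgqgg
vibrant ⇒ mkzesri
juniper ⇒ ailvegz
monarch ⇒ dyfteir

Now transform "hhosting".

The pattern: shift every letter 9 places backward in the alphabet (wrapping around), then take characters alternately from the front and the back (1st, last, 2nd, 2nd-last, ...).
Starting from "hhosting": after the first operation, "yyfjkzex"; after the second, "yxyefzjk".

yxyefzjk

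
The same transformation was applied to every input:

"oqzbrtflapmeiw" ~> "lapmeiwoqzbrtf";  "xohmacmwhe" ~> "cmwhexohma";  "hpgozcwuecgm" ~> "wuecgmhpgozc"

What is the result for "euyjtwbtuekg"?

Rule — swap the front and back halves of the string.
On "euyjtwbtuekg" that produces "btuekgeuyjtw".

btuekgeuyjtw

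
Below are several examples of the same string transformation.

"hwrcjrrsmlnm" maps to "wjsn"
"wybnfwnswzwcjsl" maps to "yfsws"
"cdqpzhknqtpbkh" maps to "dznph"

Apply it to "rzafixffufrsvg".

zifrg

Rule — keep one character in every 3, starting at position 2 (positions 2nd, 5th, 8th, ...).
On "rzafixffufrsvg" that produces "zifrg".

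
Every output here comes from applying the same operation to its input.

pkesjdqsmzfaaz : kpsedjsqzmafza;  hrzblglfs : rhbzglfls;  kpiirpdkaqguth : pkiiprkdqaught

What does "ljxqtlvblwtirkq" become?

In each case the input is transformed by: swap each adjacent pair of characters (1↔2, 3↔4, ...).
For "ljxqtlvblwtirkq" the result is "jlqxltbvwlitkrq".

jlqxltbvwlitkrq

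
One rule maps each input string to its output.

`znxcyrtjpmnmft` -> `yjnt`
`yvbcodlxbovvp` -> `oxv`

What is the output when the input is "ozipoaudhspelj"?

In each case the input is transformed by: delete the first 3 characters, then keep one character in every 3, starting at position 2 (positions 2nd, 5th, 8th, ...).
Starting from "ozipoaudhspelj": after the first operation, "poaudhspelj"; after the second, "odpj".

odpj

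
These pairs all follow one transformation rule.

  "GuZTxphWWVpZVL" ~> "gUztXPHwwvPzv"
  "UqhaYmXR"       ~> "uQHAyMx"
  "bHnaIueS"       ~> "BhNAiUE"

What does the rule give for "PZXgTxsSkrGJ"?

The pattern: flip the case of every letter, then delete the last character.
So "PZXgTxsSkrGJ" becomes "pzxGtXSsKRg".

pzxGtXSsKRg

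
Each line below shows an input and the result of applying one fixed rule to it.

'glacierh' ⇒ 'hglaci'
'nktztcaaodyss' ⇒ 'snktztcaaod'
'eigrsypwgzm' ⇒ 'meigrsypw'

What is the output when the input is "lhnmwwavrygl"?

The transformation: move the last 3 characters to the front (rotate right by 3), then delete the first 2 characters.
Starting from "lhnmwwavrygl": after the first operation, "ygllhnmwwavr"; after the second, "llhnmwwavr".

llhnmwwavr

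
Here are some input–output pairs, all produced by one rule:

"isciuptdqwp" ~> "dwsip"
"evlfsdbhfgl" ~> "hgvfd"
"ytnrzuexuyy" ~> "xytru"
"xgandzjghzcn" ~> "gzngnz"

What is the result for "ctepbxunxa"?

natpx

The pattern: keep every other character starting from the second (positions 2nd, 4th, 6th, ...), then move the first 3 characters to the end (rotate left by 3).
Starting from "ctepbxunxa": after the first operation, "tpxna"; after the second, "natpx".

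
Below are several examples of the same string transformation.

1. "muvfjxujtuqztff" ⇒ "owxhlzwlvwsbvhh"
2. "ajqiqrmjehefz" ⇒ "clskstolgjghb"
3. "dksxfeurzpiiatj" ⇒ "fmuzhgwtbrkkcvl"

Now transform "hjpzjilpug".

The rule is to shift every letter 2 places forward in the alphabet (wrapping around).
"hjpzjilpug" → "jlrblknrwi".

jlrblknrwi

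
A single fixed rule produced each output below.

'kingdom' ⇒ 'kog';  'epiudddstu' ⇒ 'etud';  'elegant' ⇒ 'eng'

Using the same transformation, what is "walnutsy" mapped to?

wsn

The pattern: take characters alternately from the front and the back (1st, last, 2nd, 2nd-last, ...), then keep one character in every 3, starting at position 1 (positions 1st, 4th, 7th, ...).
On "walnutsy": the first step gives "wyasltnu", and the second then gives "wsn".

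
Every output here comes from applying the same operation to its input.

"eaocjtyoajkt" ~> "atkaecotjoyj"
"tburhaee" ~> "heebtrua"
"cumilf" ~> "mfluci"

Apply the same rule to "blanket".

ektlbna

The pattern: swap each adjacent pair of characters (1↔2, 3↔4, ...), then move the last 3 characters to the front (rotate right by 3).
"blanket" → "lbnaekt" → "ektlbna".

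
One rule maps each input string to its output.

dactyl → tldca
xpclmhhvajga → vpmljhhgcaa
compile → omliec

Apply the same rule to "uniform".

ronmif

The rule is to sort the characters into reverse alphabetical order, then delete the first character.
"uniform" → "uronmif" → "ronmif".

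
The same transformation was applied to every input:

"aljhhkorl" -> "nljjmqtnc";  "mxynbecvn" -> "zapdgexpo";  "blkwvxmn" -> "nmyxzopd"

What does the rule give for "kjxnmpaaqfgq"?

Looking at the pairs, the operation is to move the first character to the end, then shift every letter 2 places forward in the alphabet (wrapping around).
Working it through for "kjxnmpaaqfgq": intermediate "jxnmpaaqfgqk", final "lzporccshism".
(Check on "mxynbecvn": → "xynbecvnm" → "zapdgexpo" ✓)

lzporccshism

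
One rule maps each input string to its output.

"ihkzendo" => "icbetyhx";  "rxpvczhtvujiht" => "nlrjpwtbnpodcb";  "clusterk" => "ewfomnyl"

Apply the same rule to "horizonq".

Rule — shift every letter 6 places backward in the alphabet (wrapping around), then move the last character to the front.
Applying both steps to "horizonq": "bilctihk", then "kbilctih".

kbilctih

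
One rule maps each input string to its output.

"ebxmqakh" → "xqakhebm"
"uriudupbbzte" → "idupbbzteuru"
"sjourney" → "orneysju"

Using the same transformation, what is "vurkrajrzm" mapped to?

rrajrzmvuk

Rule — move the first 3 characters to the end (rotate left by 3), then swap the first and last characters.
Applying both steps to "vurkrajrzm": "krajrzmvur", then "rrajrzmvuk".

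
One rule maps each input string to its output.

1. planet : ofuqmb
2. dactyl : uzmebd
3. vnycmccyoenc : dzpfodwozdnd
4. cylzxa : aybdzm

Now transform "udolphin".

The rule is to swap the front and back halves of the string, then shift every letter 1 place forward in the alphabet (wrapping around).
For "udolphin", step one produces "phinudol"; step two turns that into "qijovepm".

qijovepm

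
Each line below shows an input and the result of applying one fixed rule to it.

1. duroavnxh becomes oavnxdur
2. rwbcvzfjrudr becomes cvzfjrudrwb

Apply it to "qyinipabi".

In each case the input is transformed by: delete the last character, then move the first 3 characters to the end (rotate left by 3).
On "qyinipabi": the first step gives "qyinipab", and the second then gives "nipabqyi".

nipabqyi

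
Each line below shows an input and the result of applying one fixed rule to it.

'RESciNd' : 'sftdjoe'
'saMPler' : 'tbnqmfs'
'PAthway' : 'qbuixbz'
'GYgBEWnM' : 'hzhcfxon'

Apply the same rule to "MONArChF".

npobsdig

The rule is to shift every letter 1 place forward in the alphabet (wrapping around), then convert every letter to lowercase.
"MONArChF" → "npobsdig".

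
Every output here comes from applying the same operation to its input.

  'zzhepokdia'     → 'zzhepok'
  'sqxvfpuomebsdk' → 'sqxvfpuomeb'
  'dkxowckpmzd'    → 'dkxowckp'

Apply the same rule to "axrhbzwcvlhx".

The rule is to delete the last 3 characters.
On "axrhbzwcvlhx" that produces "axrhbzwcv".

axrhbzwcv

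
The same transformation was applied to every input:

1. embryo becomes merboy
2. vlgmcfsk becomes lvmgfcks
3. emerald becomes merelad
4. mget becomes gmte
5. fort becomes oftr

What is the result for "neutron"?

entuorn

Rule — swap each adjacent pair of characters (1↔2, 3↔4, ...).
Applying that to "neutron" gives "entuorn".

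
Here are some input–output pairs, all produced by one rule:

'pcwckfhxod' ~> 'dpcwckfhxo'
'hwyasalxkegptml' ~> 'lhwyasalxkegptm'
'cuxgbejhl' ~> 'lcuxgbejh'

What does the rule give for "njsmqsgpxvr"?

rnjsmqsgpxv

The rule is to move the last character to the front.
Doing the same to "njsmqsgpxvr": "rnjsmqsgpxv".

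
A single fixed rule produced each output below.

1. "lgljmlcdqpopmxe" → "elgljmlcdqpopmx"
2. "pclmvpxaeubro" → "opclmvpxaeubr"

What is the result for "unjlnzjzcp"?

Rule — move the last character to the front.
Applying that to "unjlnzjzcp" gives "punjlnzjzc".

punjlnzjzc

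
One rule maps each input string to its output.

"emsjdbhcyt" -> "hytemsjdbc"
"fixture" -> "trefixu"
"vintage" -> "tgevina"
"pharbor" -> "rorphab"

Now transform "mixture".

In each case the input is transformed by: move the last 3 characters to the front (rotate right by 3), then swap the first and last characters.
On "mixture": the first step gives "uremixt", and the second then gives "tremixu".

tremixu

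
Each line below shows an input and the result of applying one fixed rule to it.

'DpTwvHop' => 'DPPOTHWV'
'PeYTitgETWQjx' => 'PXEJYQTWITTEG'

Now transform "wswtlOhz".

The pattern: take characters alternately from the front and the back (1st, last, 2nd, 2nd-last, ...), then convert every letter to uppercase.
Working it through for "wswtlOhz": intermediate "wzshwOtl", final "WZSHWOTL".
(Check on "DpTwvHop": → "DppoTHwv" → "DPPOTHWV" ✓)

WZSHWOTL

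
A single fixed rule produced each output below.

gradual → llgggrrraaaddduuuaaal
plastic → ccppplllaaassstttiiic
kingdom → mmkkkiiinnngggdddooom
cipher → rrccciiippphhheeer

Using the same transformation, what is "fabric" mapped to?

The pattern: repeat every character 3 times, then move the last 2 characters to the front (rotate right by 2).
Working it through for "fabric": intermediate "fffaaabbbrrriiiccc", final "ccfffaaabbbrrriiic".

ccfffaaabbbrrriiic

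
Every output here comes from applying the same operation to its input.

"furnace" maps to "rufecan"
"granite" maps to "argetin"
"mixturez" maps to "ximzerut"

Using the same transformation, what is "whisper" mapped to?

Looking at the pairs, the operation is to move the first 3 characters to the end (rotate left by 3), then reverse the string.
On "whisper": the first step gives "sperwhi", and the second then gives "ihwreps".

ihwreps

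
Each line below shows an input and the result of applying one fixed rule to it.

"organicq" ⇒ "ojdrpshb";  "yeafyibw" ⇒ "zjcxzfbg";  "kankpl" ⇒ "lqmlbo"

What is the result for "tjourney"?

The rule is to swap the front and back halves of the string, then shift every letter 1 place forward in the alphabet (wrapping around).
Applying both steps to "tjourney": "rneytjou", then "sofzukpv".

sofzukpv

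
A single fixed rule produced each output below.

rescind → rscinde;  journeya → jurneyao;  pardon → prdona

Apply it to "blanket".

Each output is the input with this applied: move the first character to the end, then swap the first and last characters.
Applying both steps to "blanket": "lanketb", then "banketl".

banketl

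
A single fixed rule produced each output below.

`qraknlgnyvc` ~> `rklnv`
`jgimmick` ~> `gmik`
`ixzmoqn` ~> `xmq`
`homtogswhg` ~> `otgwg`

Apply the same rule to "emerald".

mrl

Each output is the input with this applied: keep every other character starting from the second (positions 2nd, 4th, 6th, ...).
"emerald" → "mrl".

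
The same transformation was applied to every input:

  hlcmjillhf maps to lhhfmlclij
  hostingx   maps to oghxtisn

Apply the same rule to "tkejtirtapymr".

krtyjmeaiptrt

The pattern: swap each adjacent pair of characters (1↔2, 3↔4, ...), then take characters alternately from the front and the back (1st, last, 2nd, 2nd-last, ...).
"tkejtirtapymr" → "ktjeittrpamyr" → "krtyjmeaiptrt".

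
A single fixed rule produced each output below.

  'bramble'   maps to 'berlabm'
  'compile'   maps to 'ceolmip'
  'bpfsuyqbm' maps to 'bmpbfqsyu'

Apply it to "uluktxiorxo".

uolxurkotix

The pattern: take characters alternately from the front and the back (1st, last, 2nd, 2nd-last, ...).
"uluktxiorxo" → "uolxurkotix".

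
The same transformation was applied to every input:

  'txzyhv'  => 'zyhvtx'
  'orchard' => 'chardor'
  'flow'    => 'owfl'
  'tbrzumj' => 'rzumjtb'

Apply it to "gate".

In each case the input is transformed by: move the first 2 characters to the end (rotate left by 2).
So "gate" becomes "tega".

tega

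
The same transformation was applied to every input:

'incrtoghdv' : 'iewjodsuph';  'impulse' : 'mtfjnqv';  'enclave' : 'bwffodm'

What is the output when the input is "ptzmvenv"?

fowquanw

The rule is to move the last 3 characters to the front (rotate right by 3), then shift every letter 1 place forward in the alphabet (wrapping around).
So "ptzmvenv" becomes "fowquanw".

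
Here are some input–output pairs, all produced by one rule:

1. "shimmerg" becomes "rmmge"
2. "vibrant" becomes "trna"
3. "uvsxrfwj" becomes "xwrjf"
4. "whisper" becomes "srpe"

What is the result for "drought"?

uthg

The rule is to delete the first 3 characters, then sort the characters into reverse alphabetical order.
For "drought", step one produces "ught"; step two turns that into "uthg".
(Check on "shimmerg": → "mmerg" → "rmmge" ✓)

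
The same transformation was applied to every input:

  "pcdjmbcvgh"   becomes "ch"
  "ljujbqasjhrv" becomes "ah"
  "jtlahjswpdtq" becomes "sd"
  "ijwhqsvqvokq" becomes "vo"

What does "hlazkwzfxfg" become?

zf

What's happening: keep one character in every 3, starting at position 1 (positions 1st, 4th, 7th, ...), then keep only the last 2 characters.
"hlazkwzfxfg" → "hzzf" → "zf".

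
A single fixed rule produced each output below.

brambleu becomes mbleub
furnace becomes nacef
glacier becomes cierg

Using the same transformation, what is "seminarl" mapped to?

inarls

What's happening: move the first character to the end, then delete the first 2 characters.
For "seminarl", step one produces "eminarls"; step two turns that into "inarls".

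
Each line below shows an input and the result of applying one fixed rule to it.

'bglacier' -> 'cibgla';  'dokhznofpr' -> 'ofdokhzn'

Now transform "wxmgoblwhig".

Each output is the input with this applied: delete the last 2 characters, then move the last 2 characters to the front (rotate right by 2).
So "wxmgoblwhig" becomes "whwxmgobl".

whwxmgobl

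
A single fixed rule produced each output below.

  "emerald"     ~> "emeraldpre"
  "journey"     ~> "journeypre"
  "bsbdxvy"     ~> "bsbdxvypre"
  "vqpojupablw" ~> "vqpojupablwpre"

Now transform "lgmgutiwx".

Rule — append "pre".
For "lgmgutiwx" the result is "lgmgutiwxpre".

lgmgutiwxpre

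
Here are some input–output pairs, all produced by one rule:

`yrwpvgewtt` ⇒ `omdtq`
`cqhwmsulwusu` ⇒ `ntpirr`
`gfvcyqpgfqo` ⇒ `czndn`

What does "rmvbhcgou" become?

jyzl

In each case the input is transformed by: keep every other character starting from the second (positions 2nd, 4th, 6th, ...), then shift every letter 3 places backward in the alphabet (wrapping around).
"rmvbhcgou" → "mbco" → "jyzl".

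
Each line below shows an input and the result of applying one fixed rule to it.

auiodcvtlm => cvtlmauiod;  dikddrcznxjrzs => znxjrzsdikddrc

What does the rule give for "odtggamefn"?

In each case the input is transformed by: swap the front and back halves of the string.
So "odtggamefn" becomes "amefnodtgg".

amefnodtgg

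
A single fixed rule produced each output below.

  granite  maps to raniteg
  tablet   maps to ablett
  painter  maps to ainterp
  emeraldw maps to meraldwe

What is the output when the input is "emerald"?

Looking at the pairs, the operation is to move the first character to the end.
Doing the same to "emerald": "meralde".

meralde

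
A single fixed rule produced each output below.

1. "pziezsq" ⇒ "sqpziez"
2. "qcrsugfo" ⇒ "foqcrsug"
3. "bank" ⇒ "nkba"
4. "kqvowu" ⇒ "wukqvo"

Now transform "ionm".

Each output is the input with this applied: move the last 2 characters to the front (rotate right by 2).
So "ionm" becomes "nmio".

nmio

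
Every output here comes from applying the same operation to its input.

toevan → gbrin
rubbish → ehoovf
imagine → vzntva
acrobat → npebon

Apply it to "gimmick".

tvzzvp

Looking at the pairs, the operation is to delete the last character, then shift every letter 13 places forward in the alphabet (wrapping around) — i.e. ROT13.
"gimmick" → "gimmic" → "tvzzvp".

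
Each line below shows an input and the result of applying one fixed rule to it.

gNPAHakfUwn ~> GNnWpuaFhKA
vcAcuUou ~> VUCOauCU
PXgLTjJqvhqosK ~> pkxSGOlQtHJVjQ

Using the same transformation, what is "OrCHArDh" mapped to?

Looking at the pairs, the operation is to flip the case of every letter, then take characters alternately from the front and the back (1st, last, 2nd, 2nd-last, ...).
Working it through for "OrCHArDh": intermediate "oRchaRdH", final "oHRdcRha".

oHRdcRha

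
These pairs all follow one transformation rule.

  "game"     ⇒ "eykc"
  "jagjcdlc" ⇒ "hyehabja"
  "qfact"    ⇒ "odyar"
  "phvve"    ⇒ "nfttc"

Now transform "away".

The pattern: shift every letter 2 places backward in the alphabet (wrapping around).
Doing the same to "away": "yuyw".

yuyw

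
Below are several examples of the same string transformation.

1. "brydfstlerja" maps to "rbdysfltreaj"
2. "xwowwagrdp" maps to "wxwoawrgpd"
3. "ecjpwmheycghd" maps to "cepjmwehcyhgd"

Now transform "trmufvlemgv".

In each case the input is transformed by: swap each adjacent pair of characters (1↔2, 3↔4, ...).
"trmufvlemgv" → "rtumvfelgmv".

rtumvfelgmv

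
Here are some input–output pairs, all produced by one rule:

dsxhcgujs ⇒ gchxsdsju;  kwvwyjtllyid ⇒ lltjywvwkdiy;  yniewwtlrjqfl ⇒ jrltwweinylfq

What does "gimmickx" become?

The transformation: reverse the string, then move the first 3 characters to the end (rotate left by 3).
Applying that to "gimmickx" gives "immigxkc".

immigxkc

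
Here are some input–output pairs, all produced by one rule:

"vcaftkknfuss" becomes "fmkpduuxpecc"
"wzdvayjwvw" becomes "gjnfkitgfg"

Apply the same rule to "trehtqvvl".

dbordaffv

Looking at the pairs, the operation is to shift every letter 10 places forward in the alphabet (wrapping around).
Doing the same to "trehtqvvl": "dbordaffv".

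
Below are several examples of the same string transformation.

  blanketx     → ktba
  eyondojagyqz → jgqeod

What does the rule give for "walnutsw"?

uswl

The transformation: swap the front and back halves of the string, then keep every other character starting from the first (positions 1st, 3rd, 5th, ...).
"walnutsw" → "utswwaln" → "uswl".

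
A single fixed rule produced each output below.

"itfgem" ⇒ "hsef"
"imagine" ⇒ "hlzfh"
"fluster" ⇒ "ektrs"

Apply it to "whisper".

The pattern: delete the last 2 characters, then shift every letter 1 place backward in the alphabet (wrapping around).
For "whisper", step one produces "whisp"; step two turns that into "vghro".

vghro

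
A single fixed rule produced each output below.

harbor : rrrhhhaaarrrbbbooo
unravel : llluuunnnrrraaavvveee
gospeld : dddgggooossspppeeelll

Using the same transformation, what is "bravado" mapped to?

The transformation: repeat every character 3 times, then move the last 3 characters to the front (rotate right by 3).
"bravado" → "ooobbbrrraaavvvaaaddd".

ooobbbrrraaavvvaaaddd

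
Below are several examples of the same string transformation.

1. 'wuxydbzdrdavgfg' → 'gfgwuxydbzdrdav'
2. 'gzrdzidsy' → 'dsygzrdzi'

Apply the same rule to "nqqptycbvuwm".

The pattern: move the last 3 characters to the front (rotate right by 3).
"nqqptycbvuwm" → "uwmnqqptycbv".

uwmnqqptycbv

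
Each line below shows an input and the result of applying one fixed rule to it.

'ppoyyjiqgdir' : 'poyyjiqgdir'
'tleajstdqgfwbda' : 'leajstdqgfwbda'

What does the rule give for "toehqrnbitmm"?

oehqrnbitmm

Looking at the pairs, the operation is to delete the first character.
For "toehqrnbitmm" the result is "oehqrnbitmm".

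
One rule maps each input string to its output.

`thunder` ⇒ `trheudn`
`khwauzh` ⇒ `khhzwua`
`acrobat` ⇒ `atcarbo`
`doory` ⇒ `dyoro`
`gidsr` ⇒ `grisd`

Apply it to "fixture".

feirxut

The transformation: take characters alternately from the front and the back (1st, last, 2nd, 2nd-last, ...).
Applying that to "fixture" gives "feirxut".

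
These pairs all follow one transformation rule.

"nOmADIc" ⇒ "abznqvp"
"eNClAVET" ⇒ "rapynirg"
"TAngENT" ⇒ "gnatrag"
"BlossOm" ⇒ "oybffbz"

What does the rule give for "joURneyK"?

wbhearlx

The transformation: shift every letter 13 places forward in the alphabet (wrapping around) — i.e. ROT13, then convert every letter to lowercase.
Starting from "joURneyK": after the first operation, "wbHEarlX"; after the second, "wbhearlx".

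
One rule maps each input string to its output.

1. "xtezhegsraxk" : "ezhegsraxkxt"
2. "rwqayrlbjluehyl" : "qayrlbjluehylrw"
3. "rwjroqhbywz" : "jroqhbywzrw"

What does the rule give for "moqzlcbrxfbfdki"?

qzlcbrxfbfdkimo

Rule — move the first 2 characters to the end (rotate left by 2).
On "moqzlcbrxfbfdki" that produces "qzlcbrxfbfdkimo".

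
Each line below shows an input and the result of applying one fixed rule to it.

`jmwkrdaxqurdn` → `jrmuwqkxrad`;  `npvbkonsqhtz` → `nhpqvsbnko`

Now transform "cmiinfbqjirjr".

The pattern: delete the last 2 characters, then take characters alternately from the front and the back (1st, last, 2nd, 2nd-last, ...).
For "cmiinfbqjirjr", step one produces "cmiinfbqjir"; step two turns that into "crmiijiqnbf".

crmiijiqnbf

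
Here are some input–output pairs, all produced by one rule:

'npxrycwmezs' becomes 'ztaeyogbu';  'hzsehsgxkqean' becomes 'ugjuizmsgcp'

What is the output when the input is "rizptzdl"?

brvbfn

Looking at the pairs, the operation is to shift every letter 2 places forward in the alphabet (wrapping around), then delete the first 2 characters.
On "rizptzdl": the first step gives "tkbrvbfn", and the second then gives "brvbfn".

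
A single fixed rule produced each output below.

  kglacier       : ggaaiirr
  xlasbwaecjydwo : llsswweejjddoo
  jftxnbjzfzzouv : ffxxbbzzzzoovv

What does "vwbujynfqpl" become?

Looking at the pairs, the operation is to keep every other character starting from the second (positions 2nd, 4th, 6th, ...), then double every character.
For "vwbujynfqpl", step one produces "wuyfp"; step two turns that into "wwuuyyffpp".

wwuuyyffpp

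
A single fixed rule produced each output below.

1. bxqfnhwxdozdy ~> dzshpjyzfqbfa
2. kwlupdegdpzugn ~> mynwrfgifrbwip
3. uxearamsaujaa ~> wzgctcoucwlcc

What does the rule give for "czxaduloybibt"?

Rule — shift every letter 2 places forward in the alphabet (wrapping around).
"czxaduloybibt" → "ebzcfwnqadkdv".

ebzcfwnqadkdv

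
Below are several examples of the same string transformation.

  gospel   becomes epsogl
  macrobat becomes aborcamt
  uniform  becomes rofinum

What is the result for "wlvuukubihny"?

Looking at the pairs, the operation is to move the last character to the front, then reverse the string.
On "wlvuukubihny": the first step gives "ywlvuukubihn", and the second then gives "nhibukuuvlwy".

nhibukuuvlwy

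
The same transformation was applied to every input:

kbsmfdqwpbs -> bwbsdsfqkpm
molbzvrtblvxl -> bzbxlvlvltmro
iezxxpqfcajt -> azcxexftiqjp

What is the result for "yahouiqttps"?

The pattern: sort the characters into alphabetical order, then take characters alternately from the front and the back (1st, last, 2nd, 2nd-last, ...).
Applying that to "yahouiqttps" gives "ayhuitotpsq".

ayhuitotpsq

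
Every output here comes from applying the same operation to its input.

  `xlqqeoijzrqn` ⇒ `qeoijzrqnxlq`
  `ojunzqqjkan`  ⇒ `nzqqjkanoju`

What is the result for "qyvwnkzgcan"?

In each case the input is transformed by: move the first 3 characters to the end (rotate left by 3).
Doing the same to "qyvwnkzgcan": "wnkzgcanqyv".

wnkzgcanqyv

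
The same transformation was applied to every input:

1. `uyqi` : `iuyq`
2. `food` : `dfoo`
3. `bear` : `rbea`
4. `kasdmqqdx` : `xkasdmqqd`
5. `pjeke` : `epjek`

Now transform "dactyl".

ldacty

The rule is to move the last character to the front.
"dactyl" → "ldacty".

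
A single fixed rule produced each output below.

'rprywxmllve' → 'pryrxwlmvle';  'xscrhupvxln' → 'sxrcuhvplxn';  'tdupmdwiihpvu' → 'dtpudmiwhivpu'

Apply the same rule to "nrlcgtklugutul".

rncltglkgutulu

What's happening: swap each adjacent pair of characters (1↔2, 3↔4, ...).
Doing the same to "nrlcgtklugutul": "rncltglkgutulu".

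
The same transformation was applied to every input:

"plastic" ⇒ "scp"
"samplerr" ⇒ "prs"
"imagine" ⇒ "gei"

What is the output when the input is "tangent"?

The rule is to keep one character in every 3, starting at position 1 (positions 1st, 4th, 7th, ...), then move the first character to the end.
"tangent" → "tgt" → "gtt".
(Check on "plastic": → "psc" → "scp" ✓)

gtt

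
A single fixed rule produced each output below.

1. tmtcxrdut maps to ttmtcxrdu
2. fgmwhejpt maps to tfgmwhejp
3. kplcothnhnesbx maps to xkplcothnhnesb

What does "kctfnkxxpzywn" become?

nkctfnkxxpzyw

What's happening: move the last character to the front.
Applying that to "kctfnkxxpzywn" gives "nkctfnkxxpzyw".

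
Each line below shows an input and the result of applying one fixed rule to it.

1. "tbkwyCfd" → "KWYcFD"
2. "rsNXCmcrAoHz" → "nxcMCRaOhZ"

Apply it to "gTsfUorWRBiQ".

The transformation: delete the first 2 characters, then flip the case of every letter.
Applying both steps to "gTsfUorWRBiQ": "sfUorWRBiQ", then "SFuORwrbIq".

SFuORwrbIq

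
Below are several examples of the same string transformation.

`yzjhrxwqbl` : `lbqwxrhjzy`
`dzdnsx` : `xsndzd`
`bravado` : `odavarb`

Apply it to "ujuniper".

repinuju

Looking at the pairs, the operation is to reverse the string.
So "ujuniper" becomes "repinuju".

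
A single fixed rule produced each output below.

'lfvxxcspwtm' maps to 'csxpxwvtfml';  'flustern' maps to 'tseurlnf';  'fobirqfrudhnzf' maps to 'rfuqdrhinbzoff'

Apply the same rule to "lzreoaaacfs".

aaoaecrfzsl

The pattern: take characters alternately from the front and the back (1st, last, 2nd, 2nd-last, ...), then reverse the string.
"lzreoaaacfs" → "lszfrceaoaa" → "aaoaecrfzsl".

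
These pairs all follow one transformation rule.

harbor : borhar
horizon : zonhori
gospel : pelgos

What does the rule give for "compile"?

ilecomp

In each case the input is transformed by: move the last 3 characters to the front (rotate right by 3).
For "compile" the result is "ilecomp".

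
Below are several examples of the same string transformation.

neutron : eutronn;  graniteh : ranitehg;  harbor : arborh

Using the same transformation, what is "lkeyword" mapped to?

In each case the input is transformed by: move the first character to the end.
Doing the same to "lkeyword": "keywordl".

keywordl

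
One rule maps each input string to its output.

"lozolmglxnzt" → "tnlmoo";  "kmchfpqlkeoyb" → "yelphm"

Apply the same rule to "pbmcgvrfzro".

rfvcb

Looking at the pairs, the operation is to keep every other character starting from the second (positions 2nd, 4th, 6th, ...), then reverse the string.
For "pbmcgvrfzro" the result is "rfvcb".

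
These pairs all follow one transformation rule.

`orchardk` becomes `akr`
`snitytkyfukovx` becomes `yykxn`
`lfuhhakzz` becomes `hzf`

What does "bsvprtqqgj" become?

rqs

The rule is to keep one character in every 3, starting at position 2 (positions 2nd, 5th, 8th, ...), then move the first character to the end.
"bsvprtqqgj" → "srq" → "rqs".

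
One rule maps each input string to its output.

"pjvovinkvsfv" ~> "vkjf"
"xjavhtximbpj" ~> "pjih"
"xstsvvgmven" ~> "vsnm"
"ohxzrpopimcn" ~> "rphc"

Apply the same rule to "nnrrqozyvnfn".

yqnf

The transformation: keep one character in every 3, starting at position 2 (positions 2nd, 5th, 8th, ...), then sort the characters into reverse alphabetical order.
Starting from "nnrrqozyvnfn": after the first operation, "nqyf"; after the second, "yqnf".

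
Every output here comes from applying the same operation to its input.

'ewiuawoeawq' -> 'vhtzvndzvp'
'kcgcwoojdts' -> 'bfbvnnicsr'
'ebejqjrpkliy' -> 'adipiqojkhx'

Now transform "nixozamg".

The rule is to shift every letter 1 place backward in the alphabet (wrapping around), then delete the first character.
For "nixozamg", step one produces "mhwnyzlf"; step two turns that into "hwnyzlf".
(Check on "kcgcwoojdts": → "jbfbvnnicsr" → "bfbvnnicsr" ✓)

hwnyzlf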